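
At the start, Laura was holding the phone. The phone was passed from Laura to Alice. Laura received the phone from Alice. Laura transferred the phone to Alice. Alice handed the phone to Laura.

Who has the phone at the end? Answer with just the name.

Answer: Laura

Derivation:
Tracking the phone through each event:
Start: Laura has the phone.
After event 1: Alice has the phone.
After event 2: Laura has the phone.
After event 3: Alice has the phone.
After event 4: Laura has the phone.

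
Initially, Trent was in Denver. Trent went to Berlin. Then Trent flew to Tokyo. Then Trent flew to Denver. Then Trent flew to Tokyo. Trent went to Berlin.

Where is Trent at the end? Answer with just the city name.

Tracking Trent's location:
Start: Trent is in Denver.
After move 1: Denver -> Berlin. Trent is in Berlin.
After move 2: Berlin -> Tokyo. Trent is in Tokyo.
After move 3: Tokyo -> Denver. Trent is in Denver.
After move 4: Denver -> Tokyo. Trent is in Tokyo.
After move 5: Tokyo -> Berlin. Trent is in Berlin.

Answer: Berlin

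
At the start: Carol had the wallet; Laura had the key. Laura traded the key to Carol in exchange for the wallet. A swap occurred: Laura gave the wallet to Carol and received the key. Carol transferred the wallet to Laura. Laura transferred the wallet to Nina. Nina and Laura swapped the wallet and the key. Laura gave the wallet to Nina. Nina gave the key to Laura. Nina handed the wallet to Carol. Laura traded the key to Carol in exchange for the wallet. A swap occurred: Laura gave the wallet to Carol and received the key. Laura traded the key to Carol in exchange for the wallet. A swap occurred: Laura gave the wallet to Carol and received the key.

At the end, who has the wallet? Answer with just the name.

Answer: Carol

Derivation:
Tracking all object holders:
Start: wallet:Carol, key:Laura
Event 1 (swap key<->wallet: now key:Carol, wallet:Laura). State: wallet:Laura, key:Carol
Event 2 (swap wallet<->key: now wallet:Carol, key:Laura). State: wallet:Carol, key:Laura
Event 3 (give wallet: Carol -> Laura). State: wallet:Laura, key:Laura
Event 4 (give wallet: Laura -> Nina). State: wallet:Nina, key:Laura
Event 5 (swap wallet<->key: now wallet:Laura, key:Nina). State: wallet:Laura, key:Nina
Event 6 (give wallet: Laura -> Nina). State: wallet:Nina, key:Nina
Event 7 (give key: Nina -> Laura). State: wallet:Nina, key:Laura
Event 8 (give wallet: Nina -> Carol). State: wallet:Carol, key:Laura
Event 9 (swap key<->wallet: now key:Carol, wallet:Laura). State: wallet:Laura, key:Carol
Event 10 (swap wallet<->key: now wallet:Carol, key:Laura). State: wallet:Carol, key:Laura
Event 11 (swap key<->wallet: now key:Carol, wallet:Laura). State: wallet:Laura, key:Carol
Event 12 (swap wallet<->key: now wallet:Carol, key:Laura). State: wallet:Carol, key:Laura

Final state: wallet:Carol, key:Laura
The wallet is held by Carol.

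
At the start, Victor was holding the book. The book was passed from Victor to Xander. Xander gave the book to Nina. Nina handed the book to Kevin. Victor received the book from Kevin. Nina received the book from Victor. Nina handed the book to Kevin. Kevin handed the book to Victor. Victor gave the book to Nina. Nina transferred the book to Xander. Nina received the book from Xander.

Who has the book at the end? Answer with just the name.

Tracking the book through each event:
Start: Victor has the book.
After event 1: Xander has the book.
After event 2: Nina has the book.
After event 3: Kevin has the book.
After event 4: Victor has the book.
After event 5: Nina has the book.
After event 6: Kevin has the book.
After event 7: Victor has the book.
After event 8: Nina has the book.
After event 9: Xander has the book.
After event 10: Nina has the book.

Answer: Nina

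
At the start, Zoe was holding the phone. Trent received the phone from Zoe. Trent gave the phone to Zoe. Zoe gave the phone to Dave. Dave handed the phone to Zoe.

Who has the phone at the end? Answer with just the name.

Tracking the phone through each event:
Start: Zoe has the phone.
After event 1: Trent has the phone.
After event 2: Zoe has the phone.
After event 3: Dave has the phone.
After event 4: Zoe has the phone.

Answer: Zoe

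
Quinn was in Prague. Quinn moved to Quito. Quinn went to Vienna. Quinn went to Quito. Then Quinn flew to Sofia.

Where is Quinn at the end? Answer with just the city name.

Tracking Quinn's location:
Start: Quinn is in Prague.
After move 1: Prague -> Quito. Quinn is in Quito.
After move 2: Quito -> Vienna. Quinn is in Vienna.
After move 3: Vienna -> Quito. Quinn is in Quito.
After move 4: Quito -> Sofia. Quinn is in Sofia.

Answer: Sofia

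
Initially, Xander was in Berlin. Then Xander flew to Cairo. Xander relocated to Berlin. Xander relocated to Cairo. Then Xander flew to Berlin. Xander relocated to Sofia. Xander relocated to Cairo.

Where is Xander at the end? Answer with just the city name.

Tracking Xander's location:
Start: Xander is in Berlin.
After move 1: Berlin -> Cairo. Xander is in Cairo.
After move 2: Cairo -> Berlin. Xander is in Berlin.
After move 3: Berlin -> Cairo. Xander is in Cairo.
After move 4: Cairo -> Berlin. Xander is in Berlin.
After move 5: Berlin -> Sofia. Xander is in Sofia.
After move 6: Sofia -> Cairo. Xander is in Cairo.

Answer: Cairo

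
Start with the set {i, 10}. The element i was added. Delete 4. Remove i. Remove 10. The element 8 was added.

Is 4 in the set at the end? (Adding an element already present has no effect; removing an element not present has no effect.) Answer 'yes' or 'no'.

Answer: no

Derivation:
Tracking the set through each operation:
Start: {10, i}
Event 1 (add i): already present, no change. Set: {10, i}
Event 2 (remove 4): not present, no change. Set: {10, i}
Event 3 (remove i): removed. Set: {10}
Event 4 (remove 10): removed. Set: {}
Event 5 (add 8): added. Set: {8}

Final set: {8} (size 1)
4 is NOT in the final set.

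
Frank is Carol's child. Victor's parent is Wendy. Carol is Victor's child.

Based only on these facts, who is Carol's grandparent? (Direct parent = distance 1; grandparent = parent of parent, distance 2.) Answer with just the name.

Answer: Wendy

Derivation:
Reconstructing the parent chain from the given facts:
  Wendy -> Victor -> Carol -> Frank
(each arrow means 'parent of the next')
Positions in the chain (0 = top):
  position of Wendy: 0
  position of Victor: 1
  position of Carol: 2
  position of Frank: 3

Carol is at position 2; the grandparent is 2 steps up the chain, i.e. position 0: Wendy.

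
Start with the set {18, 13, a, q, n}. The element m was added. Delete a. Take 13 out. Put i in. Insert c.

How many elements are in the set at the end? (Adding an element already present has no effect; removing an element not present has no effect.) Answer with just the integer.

Answer: 6

Derivation:
Tracking the set through each operation:
Start: {13, 18, a, n, q}
Event 1 (add m): added. Set: {13, 18, a, m, n, q}
Event 2 (remove a): removed. Set: {13, 18, m, n, q}
Event 3 (remove 13): removed. Set: {18, m, n, q}
Event 4 (add i): added. Set: {18, i, m, n, q}
Event 5 (add c): added. Set: {18, c, i, m, n, q}

Final set: {18, c, i, m, n, q} (size 6)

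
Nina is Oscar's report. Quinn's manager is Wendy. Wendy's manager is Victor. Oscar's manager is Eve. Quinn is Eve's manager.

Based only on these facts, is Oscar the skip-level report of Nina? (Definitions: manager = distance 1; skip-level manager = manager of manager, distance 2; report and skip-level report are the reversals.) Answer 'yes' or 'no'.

Answer: no

Derivation:
Reconstructing the manager chain from the given facts:
  Victor -> Wendy -> Quinn -> Eve -> Oscar -> Nina
(each arrow means 'manager of the next')
Positions in the chain (0 = top):
  position of Victor: 0
  position of Wendy: 1
  position of Quinn: 2
  position of Eve: 3
  position of Oscar: 4
  position of Nina: 5

Oscar is at position 4, Nina is at position 5; signed distance (j - i) = 1.
'skip-level report' requires j - i = -2. Actual distance is 1, so the relation does NOT hold.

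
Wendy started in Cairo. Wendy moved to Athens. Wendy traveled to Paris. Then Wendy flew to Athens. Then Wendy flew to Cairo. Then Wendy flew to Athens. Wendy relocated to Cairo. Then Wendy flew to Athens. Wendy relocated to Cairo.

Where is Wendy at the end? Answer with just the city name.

Tracking Wendy's location:
Start: Wendy is in Cairo.
After move 1: Cairo -> Athens. Wendy is in Athens.
After move 2: Athens -> Paris. Wendy is in Paris.
After move 3: Paris -> Athens. Wendy is in Athens.
After move 4: Athens -> Cairo. Wendy is in Cairo.
After move 5: Cairo -> Athens. Wendy is in Athens.
After move 6: Athens -> Cairo. Wendy is in Cairo.
After move 7: Cairo -> Athens. Wendy is in Athens.
After move 8: Athens -> Cairo. Wendy is in Cairo.

Answer: Cairo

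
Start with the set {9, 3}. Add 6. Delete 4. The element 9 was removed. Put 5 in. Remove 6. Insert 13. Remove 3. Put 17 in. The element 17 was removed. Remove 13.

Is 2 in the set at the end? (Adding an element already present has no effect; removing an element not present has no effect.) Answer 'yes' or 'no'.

Answer: no

Derivation:
Tracking the set through each operation:
Start: {3, 9}
Event 1 (add 6): added. Set: {3, 6, 9}
Event 2 (remove 4): not present, no change. Set: {3, 6, 9}
Event 3 (remove 9): removed. Set: {3, 6}
Event 4 (add 5): added. Set: {3, 5, 6}
Event 5 (remove 6): removed. Set: {3, 5}
Event 6 (add 13): added. Set: {13, 3, 5}
Event 7 (remove 3): removed. Set: {13, 5}
Event 8 (add 17): added. Set: {13, 17, 5}
Event 9 (remove 17): removed. Set: {13, 5}
Event 10 (remove 13): removed. Set: {5}

Final set: {5} (size 1)
2 is NOT in the final set.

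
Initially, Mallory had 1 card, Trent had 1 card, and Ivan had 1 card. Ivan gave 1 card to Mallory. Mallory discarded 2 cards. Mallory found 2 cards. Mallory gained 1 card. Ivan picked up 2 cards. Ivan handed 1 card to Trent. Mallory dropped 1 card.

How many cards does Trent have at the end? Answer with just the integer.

Tracking counts step by step:
Start: Mallory=1, Trent=1, Ivan=1
Event 1 (Ivan -> Mallory, 1): Ivan: 1 -> 0, Mallory: 1 -> 2. State: Mallory=2, Trent=1, Ivan=0
Event 2 (Mallory -2): Mallory: 2 -> 0. State: Mallory=0, Trent=1, Ivan=0
Event 3 (Mallory +2): Mallory: 0 -> 2. State: Mallory=2, Trent=1, Ivan=0
Event 4 (Mallory +1): Mallory: 2 -> 3. State: Mallory=3, Trent=1, Ivan=0
Event 5 (Ivan +2): Ivan: 0 -> 2. State: Mallory=3, Trent=1, Ivan=2
Event 6 (Ivan -> Trent, 1): Ivan: 2 -> 1, Trent: 1 -> 2. State: Mallory=3, Trent=2, Ivan=1
Event 7 (Mallory -1): Mallory: 3 -> 2. State: Mallory=2, Trent=2, Ivan=1

Trent's final count: 2

Answer: 2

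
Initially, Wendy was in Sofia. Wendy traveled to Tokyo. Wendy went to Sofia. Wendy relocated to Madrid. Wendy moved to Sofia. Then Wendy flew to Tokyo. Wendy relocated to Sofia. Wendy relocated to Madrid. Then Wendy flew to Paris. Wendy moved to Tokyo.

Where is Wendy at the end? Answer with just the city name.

Tracking Wendy's location:
Start: Wendy is in Sofia.
After move 1: Sofia -> Tokyo. Wendy is in Tokyo.
After move 2: Tokyo -> Sofia. Wendy is in Sofia.
After move 3: Sofia -> Madrid. Wendy is in Madrid.
After move 4: Madrid -> Sofia. Wendy is in Sofia.
After move 5: Sofia -> Tokyo. Wendy is in Tokyo.
After move 6: Tokyo -> Sofia. Wendy is in Sofia.
After move 7: Sofia -> Madrid. Wendy is in Madrid.
After move 8: Madrid -> Paris. Wendy is in Paris.
After move 9: Paris -> Tokyo. Wendy is in Tokyo.

Answer: Tokyo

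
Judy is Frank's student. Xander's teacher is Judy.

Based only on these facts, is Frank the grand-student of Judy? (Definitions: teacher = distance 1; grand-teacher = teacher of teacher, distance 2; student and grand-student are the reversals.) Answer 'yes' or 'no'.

Answer: no

Derivation:
Reconstructing the teacher chain from the given facts:
  Frank -> Judy -> Xander
(each arrow means 'teacher of the next')
Positions in the chain (0 = top):
  position of Frank: 0
  position of Judy: 1
  position of Xander: 2

Frank is at position 0, Judy is at position 1; signed distance (j - i) = 1.
'grand-student' requires j - i = -2. Actual distance is 1, so the relation does NOT hold.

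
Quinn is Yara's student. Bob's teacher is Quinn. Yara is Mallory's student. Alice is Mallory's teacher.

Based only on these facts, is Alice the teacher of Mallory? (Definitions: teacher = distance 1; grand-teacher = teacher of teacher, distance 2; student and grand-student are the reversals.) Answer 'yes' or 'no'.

Reconstructing the teacher chain from the given facts:
  Alice -> Mallory -> Yara -> Quinn -> Bob
(each arrow means 'teacher of the next')
Positions in the chain (0 = top):
  position of Alice: 0
  position of Mallory: 1
  position of Yara: 2
  position of Quinn: 3
  position of Bob: 4

Alice is at position 0, Mallory is at position 1; signed distance (j - i) = 1.
'teacher' requires j - i = 1. Actual distance is 1, so the relation HOLDS.

Answer: yes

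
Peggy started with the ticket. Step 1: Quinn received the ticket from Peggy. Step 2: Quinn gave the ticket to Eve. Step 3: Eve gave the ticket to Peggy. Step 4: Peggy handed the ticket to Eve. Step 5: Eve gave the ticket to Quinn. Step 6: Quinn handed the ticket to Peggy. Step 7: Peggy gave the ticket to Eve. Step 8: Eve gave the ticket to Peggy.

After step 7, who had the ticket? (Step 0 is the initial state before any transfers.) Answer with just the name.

Answer: Eve

Derivation:
Tracking the ticket holder through step 7:
After step 0 (start): Peggy
After step 1: Quinn
After step 2: Eve
After step 3: Peggy
After step 4: Eve
After step 5: Quinn
After step 6: Peggy
After step 7: Eve

At step 7, the holder is Eve.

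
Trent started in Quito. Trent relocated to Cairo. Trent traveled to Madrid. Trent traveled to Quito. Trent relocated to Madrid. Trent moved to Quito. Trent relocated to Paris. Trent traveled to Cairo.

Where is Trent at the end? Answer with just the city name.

Tracking Trent's location:
Start: Trent is in Quito.
After move 1: Quito -> Cairo. Trent is in Cairo.
After move 2: Cairo -> Madrid. Trent is in Madrid.
After move 3: Madrid -> Quito. Trent is in Quito.
After move 4: Quito -> Madrid. Trent is in Madrid.
After move 5: Madrid -> Quito. Trent is in Quito.
After move 6: Quito -> Paris. Trent is in Paris.
After move 7: Paris -> Cairo. Trent is in Cairo.

Answer: Cairo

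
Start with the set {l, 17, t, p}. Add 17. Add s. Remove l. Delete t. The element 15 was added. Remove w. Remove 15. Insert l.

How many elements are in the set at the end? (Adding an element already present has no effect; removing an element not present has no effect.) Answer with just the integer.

Tracking the set through each operation:
Start: {17, l, p, t}
Event 1 (add 17): already present, no change. Set: {17, l, p, t}
Event 2 (add s): added. Set: {17, l, p, s, t}
Event 3 (remove l): removed. Set: {17, p, s, t}
Event 4 (remove t): removed. Set: {17, p, s}
Event 5 (add 15): added. Set: {15, 17, p, s}
Event 6 (remove w): not present, no change. Set: {15, 17, p, s}
Event 7 (remove 15): removed. Set: {17, p, s}
Event 8 (add l): added. Set: {17, l, p, s}

Final set: {17, l, p, s} (size 4)

Answer: 4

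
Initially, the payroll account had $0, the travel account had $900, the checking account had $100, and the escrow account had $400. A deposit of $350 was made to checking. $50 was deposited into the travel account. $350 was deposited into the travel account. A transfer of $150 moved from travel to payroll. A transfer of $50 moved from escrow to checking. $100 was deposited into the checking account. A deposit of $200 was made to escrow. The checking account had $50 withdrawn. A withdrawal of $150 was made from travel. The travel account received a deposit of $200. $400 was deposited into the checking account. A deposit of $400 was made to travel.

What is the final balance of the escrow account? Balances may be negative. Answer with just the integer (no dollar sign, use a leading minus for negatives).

Answer: 550

Derivation:
Tracking account balances step by step:
Start: payroll=0, travel=900, checking=100, escrow=400
Event 1 (deposit 350 to checking): checking: 100 + 350 = 450. Balances: payroll=0, travel=900, checking=450, escrow=400
Event 2 (deposit 50 to travel): travel: 900 + 50 = 950. Balances: payroll=0, travel=950, checking=450, escrow=400
Event 3 (deposit 350 to travel): travel: 950 + 350 = 1300. Balances: payroll=0, travel=1300, checking=450, escrow=400
Event 4 (transfer 150 travel -> payroll): travel: 1300 - 150 = 1150, payroll: 0 + 150 = 150. Balances: payroll=150, travel=1150, checking=450, escrow=400
Event 5 (transfer 50 escrow -> checking): escrow: 400 - 50 = 350, checking: 450 + 50 = 500. Balances: payroll=150, travel=1150, checking=500, escrow=350
Event 6 (deposit 100 to checking): checking: 500 + 100 = 600. Balances: payroll=150, travel=1150, checking=600, escrow=350
Event 7 (deposit 200 to escrow): escrow: 350 + 200 = 550. Balances: payroll=150, travel=1150, checking=600, escrow=550
Event 8 (withdraw 50 from checking): checking: 600 - 50 = 550. Balances: payroll=150, travel=1150, checking=550, escrow=550
Event 9 (withdraw 150 from travel): travel: 1150 - 150 = 1000. Balances: payroll=150, travel=1000, checking=550, escrow=550
Event 10 (deposit 200 to travel): travel: 1000 + 200 = 1200. Balances: payroll=150, travel=1200, checking=550, escrow=550
Event 11 (deposit 400 to checking): checking: 550 + 400 = 950. Balances: payroll=150, travel=1200, checking=950, escrow=550
Event 12 (deposit 400 to travel): travel: 1200 + 400 = 1600. Balances: payroll=150, travel=1600, checking=950, escrow=550

Final balance of escrow: 550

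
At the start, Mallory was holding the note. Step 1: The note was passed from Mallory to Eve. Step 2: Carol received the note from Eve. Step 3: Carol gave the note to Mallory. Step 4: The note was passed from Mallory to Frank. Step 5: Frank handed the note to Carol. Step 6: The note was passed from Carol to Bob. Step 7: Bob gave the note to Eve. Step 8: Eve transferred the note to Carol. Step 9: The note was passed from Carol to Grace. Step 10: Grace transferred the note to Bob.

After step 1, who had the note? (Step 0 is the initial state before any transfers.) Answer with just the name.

Tracking the note holder through step 1:
After step 0 (start): Mallory
After step 1: Eve

At step 1, the holder is Eve.

Answer: Eve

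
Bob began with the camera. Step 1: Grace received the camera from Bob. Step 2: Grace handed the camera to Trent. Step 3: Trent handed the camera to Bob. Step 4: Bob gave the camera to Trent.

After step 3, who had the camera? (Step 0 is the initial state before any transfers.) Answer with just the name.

Tracking the camera holder through step 3:
After step 0 (start): Bob
After step 1: Grace
After step 2: Trent
After step 3: Bob

At step 3, the holder is Bob.

Answer: Bob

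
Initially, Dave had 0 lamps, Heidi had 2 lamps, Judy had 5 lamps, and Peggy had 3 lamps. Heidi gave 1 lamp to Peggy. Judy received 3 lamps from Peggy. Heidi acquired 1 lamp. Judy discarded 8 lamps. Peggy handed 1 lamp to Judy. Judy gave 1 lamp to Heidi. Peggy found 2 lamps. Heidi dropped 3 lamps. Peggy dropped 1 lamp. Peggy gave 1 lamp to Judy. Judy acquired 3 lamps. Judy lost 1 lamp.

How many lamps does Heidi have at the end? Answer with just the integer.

Answer: 0

Derivation:
Tracking counts step by step:
Start: Dave=0, Heidi=2, Judy=5, Peggy=3
Event 1 (Heidi -> Peggy, 1): Heidi: 2 -> 1, Peggy: 3 -> 4. State: Dave=0, Heidi=1, Judy=5, Peggy=4
Event 2 (Peggy -> Judy, 3): Peggy: 4 -> 1, Judy: 5 -> 8. State: Dave=0, Heidi=1, Judy=8, Peggy=1
Event 3 (Heidi +1): Heidi: 1 -> 2. State: Dave=0, Heidi=2, Judy=8, Peggy=1
Event 4 (Judy -8): Judy: 8 -> 0. State: Dave=0, Heidi=2, Judy=0, Peggy=1
Event 5 (Peggy -> Judy, 1): Peggy: 1 -> 0, Judy: 0 -> 1. State: Dave=0, Heidi=2, Judy=1, Peggy=0
Event 6 (Judy -> Heidi, 1): Judy: 1 -> 0, Heidi: 2 -> 3. State: Dave=0, Heidi=3, Judy=0, Peggy=0
Event 7 (Peggy +2): Peggy: 0 -> 2. State: Dave=0, Heidi=3, Judy=0, Peggy=2
Event 8 (Heidi -3): Heidi: 3 -> 0. State: Dave=0, Heidi=0, Judy=0, Peggy=2
Event 9 (Peggy -1): Peggy: 2 -> 1. State: Dave=0, Heidi=0, Judy=0, Peggy=1
Event 10 (Peggy -> Judy, 1): Peggy: 1 -> 0, Judy: 0 -> 1. State: Dave=0, Heidi=0, Judy=1, Peggy=0
Event 11 (Judy +3): Judy: 1 -> 4. State: Dave=0, Heidi=0, Judy=4, Peggy=0
Event 12 (Judy -1): Judy: 4 -> 3. State: Dave=0, Heidi=0, Judy=3, Peggy=0

Heidi's final count: 0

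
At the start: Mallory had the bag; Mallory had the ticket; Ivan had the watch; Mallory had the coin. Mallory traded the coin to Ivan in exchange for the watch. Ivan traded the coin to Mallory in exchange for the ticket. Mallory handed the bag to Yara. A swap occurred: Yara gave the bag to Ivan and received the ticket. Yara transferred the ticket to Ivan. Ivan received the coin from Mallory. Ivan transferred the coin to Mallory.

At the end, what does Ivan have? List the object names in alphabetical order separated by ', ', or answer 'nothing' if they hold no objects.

Answer: bag, ticket

Derivation:
Tracking all object holders:
Start: bag:Mallory, ticket:Mallory, watch:Ivan, coin:Mallory
Event 1 (swap coin<->watch: now coin:Ivan, watch:Mallory). State: bag:Mallory, ticket:Mallory, watch:Mallory, coin:Ivan
Event 2 (swap coin<->ticket: now coin:Mallory, ticket:Ivan). State: bag:Mallory, ticket:Ivan, watch:Mallory, coin:Mallory
Event 3 (give bag: Mallory -> Yara). State: bag:Yara, ticket:Ivan, watch:Mallory, coin:Mallory
Event 4 (swap bag<->ticket: now bag:Ivan, ticket:Yara). State: bag:Ivan, ticket:Yara, watch:Mallory, coin:Mallory
Event 5 (give ticket: Yara -> Ivan). State: bag:Ivan, ticket:Ivan, watch:Mallory, coin:Mallory
Event 6 (give coin: Mallory -> Ivan). State: bag:Ivan, ticket:Ivan, watch:Mallory, coin:Ivan
Event 7 (give coin: Ivan -> Mallory). State: bag:Ivan, ticket:Ivan, watch:Mallory, coin:Mallory

Final state: bag:Ivan, ticket:Ivan, watch:Mallory, coin:Mallory
Ivan holds: bag, ticket.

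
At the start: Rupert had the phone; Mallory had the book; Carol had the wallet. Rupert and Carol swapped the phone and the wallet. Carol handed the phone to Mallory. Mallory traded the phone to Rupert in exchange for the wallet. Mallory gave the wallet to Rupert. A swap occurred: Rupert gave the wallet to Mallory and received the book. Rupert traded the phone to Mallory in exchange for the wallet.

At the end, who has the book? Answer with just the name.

Answer: Rupert

Derivation:
Tracking all object holders:
Start: phone:Rupert, book:Mallory, wallet:Carol
Event 1 (swap phone<->wallet: now phone:Carol, wallet:Rupert). State: phone:Carol, book:Mallory, wallet:Rupert
Event 2 (give phone: Carol -> Mallory). State: phone:Mallory, book:Mallory, wallet:Rupert
Event 3 (swap phone<->wallet: now phone:Rupert, wallet:Mallory). State: phone:Rupert, book:Mallory, wallet:Mallory
Event 4 (give wallet: Mallory -> Rupert). State: phone:Rupert, book:Mallory, wallet:Rupert
Event 5 (swap wallet<->book: now wallet:Mallory, book:Rupert). State: phone:Rupert, book:Rupert, wallet:Mallory
Event 6 (swap phone<->wallet: now phone:Mallory, wallet:Rupert). State: phone:Mallory, book:Rupert, wallet:Rupert

Final state: phone:Mallory, book:Rupert, wallet:Rupert
The book is held by Rupert.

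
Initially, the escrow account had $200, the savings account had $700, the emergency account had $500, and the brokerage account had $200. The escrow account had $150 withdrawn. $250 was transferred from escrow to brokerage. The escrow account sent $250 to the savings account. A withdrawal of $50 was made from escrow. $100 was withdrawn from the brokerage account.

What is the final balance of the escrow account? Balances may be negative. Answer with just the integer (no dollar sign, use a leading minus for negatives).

Answer: -500

Derivation:
Tracking account balances step by step:
Start: escrow=200, savings=700, emergency=500, brokerage=200
Event 1 (withdraw 150 from escrow): escrow: 200 - 150 = 50. Balances: escrow=50, savings=700, emergency=500, brokerage=200
Event 2 (transfer 250 escrow -> brokerage): escrow: 50 - 250 = -200, brokerage: 200 + 250 = 450. Balances: escrow=-200, savings=700, emergency=500, brokerage=450
Event 3 (transfer 250 escrow -> savings): escrow: -200 - 250 = -450, savings: 700 + 250 = 950. Balances: escrow=-450, savings=950, emergency=500, brokerage=450
Event 4 (withdraw 50 from escrow): escrow: -450 - 50 = -500. Balances: escrow=-500, savings=950, emergency=500, brokerage=450
Event 5 (withdraw 100 from brokerage): brokerage: 450 - 100 = 350. Balances: escrow=-500, savings=950, emergency=500, brokerage=350

Final balance of escrow: -500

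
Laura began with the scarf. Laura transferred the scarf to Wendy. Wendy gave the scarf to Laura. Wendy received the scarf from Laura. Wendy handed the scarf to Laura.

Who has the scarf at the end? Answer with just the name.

Tracking the scarf through each event:
Start: Laura has the scarf.
After event 1: Wendy has the scarf.
After event 2: Laura has the scarf.
After event 3: Wendy has the scarf.
After event 4: Laura has the scarf.

Answer: Laura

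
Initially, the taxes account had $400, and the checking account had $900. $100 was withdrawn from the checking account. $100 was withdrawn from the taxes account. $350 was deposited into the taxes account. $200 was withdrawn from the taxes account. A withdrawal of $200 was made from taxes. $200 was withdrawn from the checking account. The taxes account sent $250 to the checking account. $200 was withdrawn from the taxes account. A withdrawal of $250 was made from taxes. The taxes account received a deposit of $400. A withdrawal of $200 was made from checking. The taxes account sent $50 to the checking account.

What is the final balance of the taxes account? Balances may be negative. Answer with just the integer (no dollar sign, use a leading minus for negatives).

Tracking account balances step by step:
Start: taxes=400, checking=900
Event 1 (withdraw 100 from checking): checking: 900 - 100 = 800. Balances: taxes=400, checking=800
Event 2 (withdraw 100 from taxes): taxes: 400 - 100 = 300. Balances: taxes=300, checking=800
Event 3 (deposit 350 to taxes): taxes: 300 + 350 = 650. Balances: taxes=650, checking=800
Event 4 (withdraw 200 from taxes): taxes: 650 - 200 = 450. Balances: taxes=450, checking=800
Event 5 (withdraw 200 from taxes): taxes: 450 - 200 = 250. Balances: taxes=250, checking=800
Event 6 (withdraw 200 from checking): checking: 800 - 200 = 600. Balances: taxes=250, checking=600
Event 7 (transfer 250 taxes -> checking): taxes: 250 - 250 = 0, checking: 600 + 250 = 850. Balances: taxes=0, checking=850
Event 8 (withdraw 200 from taxes): taxes: 0 - 200 = -200. Balances: taxes=-200, checking=850
Event 9 (withdraw 250 from taxes): taxes: -200 - 250 = -450. Balances: taxes=-450, checking=850
Event 10 (deposit 400 to taxes): taxes: -450 + 400 = -50. Balances: taxes=-50, checking=850
Event 11 (withdraw 200 from checking): checking: 850 - 200 = 650. Balances: taxes=-50, checking=650
Event 12 (transfer 50 taxes -> checking): taxes: -50 - 50 = -100, checking: 650 + 50 = 700. Balances: taxes=-100, checking=700

Final balance of taxes: -100

Answer: -100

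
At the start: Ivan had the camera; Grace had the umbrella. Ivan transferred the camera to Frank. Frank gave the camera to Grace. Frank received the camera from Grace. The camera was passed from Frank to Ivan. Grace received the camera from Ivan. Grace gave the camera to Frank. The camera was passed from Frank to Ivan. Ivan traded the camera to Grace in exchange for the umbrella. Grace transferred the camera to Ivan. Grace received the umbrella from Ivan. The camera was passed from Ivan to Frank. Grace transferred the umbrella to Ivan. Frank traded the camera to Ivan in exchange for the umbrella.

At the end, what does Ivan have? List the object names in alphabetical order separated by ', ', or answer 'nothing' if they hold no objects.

Tracking all object holders:
Start: camera:Ivan, umbrella:Grace
Event 1 (give camera: Ivan -> Frank). State: camera:Frank, umbrella:Grace
Event 2 (give camera: Frank -> Grace). State: camera:Grace, umbrella:Grace
Event 3 (give camera: Grace -> Frank). State: camera:Frank, umbrella:Grace
Event 4 (give camera: Frank -> Ivan). State: camera:Ivan, umbrella:Grace
Event 5 (give camera: Ivan -> Grace). State: camera:Grace, umbrella:Grace
Event 6 (give camera: Grace -> Frank). State: camera:Frank, umbrella:Grace
Event 7 (give camera: Frank -> Ivan). State: camera:Ivan, umbrella:Grace
Event 8 (swap camera<->umbrella: now camera:Grace, umbrella:Ivan). State: camera:Grace, umbrella:Ivan
Event 9 (give camera: Grace -> Ivan). State: camera:Ivan, umbrella:Ivan
Event 10 (give umbrella: Ivan -> Grace). State: camera:Ivan, umbrella:Grace
Event 11 (give camera: Ivan -> Frank). State: camera:Frank, umbrella:Grace
Event 12 (give umbrella: Grace -> Ivan). State: camera:Frank, umbrella:Ivan
Event 13 (swap camera<->umbrella: now camera:Ivan, umbrella:Frank). State: camera:Ivan, umbrella:Frank

Final state: camera:Ivan, umbrella:Frank
Ivan holds: camera.

Answer: camera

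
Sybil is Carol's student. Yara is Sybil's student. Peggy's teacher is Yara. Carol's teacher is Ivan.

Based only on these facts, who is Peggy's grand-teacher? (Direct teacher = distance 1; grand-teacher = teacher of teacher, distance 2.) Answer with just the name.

Reconstructing the teacher chain from the given facts:
  Ivan -> Carol -> Sybil -> Yara -> Peggy
(each arrow means 'teacher of the next')
Positions in the chain (0 = top):
  position of Ivan: 0
  position of Carol: 1
  position of Sybil: 2
  position of Yara: 3
  position of Peggy: 4

Peggy is at position 4; the grand-teacher is 2 steps up the chain, i.e. position 2: Sybil.

Answer: Sybil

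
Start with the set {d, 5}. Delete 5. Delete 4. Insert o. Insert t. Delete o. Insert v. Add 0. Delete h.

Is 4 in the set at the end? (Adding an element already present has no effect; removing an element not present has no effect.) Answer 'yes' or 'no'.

Tracking the set through each operation:
Start: {5, d}
Event 1 (remove 5): removed. Set: {d}
Event 2 (remove 4): not present, no change. Set: {d}
Event 3 (add o): added. Set: {d, o}
Event 4 (add t): added. Set: {d, o, t}
Event 5 (remove o): removed. Set: {d, t}
Event 6 (add v): added. Set: {d, t, v}
Event 7 (add 0): added. Set: {0, d, t, v}
Event 8 (remove h): not present, no change. Set: {0, d, t, v}

Final set: {0, d, t, v} (size 4)
4 is NOT in the final set.

Answer: no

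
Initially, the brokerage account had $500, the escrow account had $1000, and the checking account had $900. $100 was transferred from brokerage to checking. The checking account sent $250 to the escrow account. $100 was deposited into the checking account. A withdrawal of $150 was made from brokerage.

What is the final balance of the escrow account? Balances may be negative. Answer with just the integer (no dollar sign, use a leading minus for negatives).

Answer: 1250

Derivation:
Tracking account balances step by step:
Start: brokerage=500, escrow=1000, checking=900
Event 1 (transfer 100 brokerage -> checking): brokerage: 500 - 100 = 400, checking: 900 + 100 = 1000. Balances: brokerage=400, escrow=1000, checking=1000
Event 2 (transfer 250 checking -> escrow): checking: 1000 - 250 = 750, escrow: 1000 + 250 = 1250. Balances: brokerage=400, escrow=1250, checking=750
Event 3 (deposit 100 to checking): checking: 750 + 100 = 850. Balances: brokerage=400, escrow=1250, checking=850
Event 4 (withdraw 150 from brokerage): brokerage: 400 - 150 = 250. Balances: brokerage=250, escrow=1250, checking=850

Final balance of escrow: 1250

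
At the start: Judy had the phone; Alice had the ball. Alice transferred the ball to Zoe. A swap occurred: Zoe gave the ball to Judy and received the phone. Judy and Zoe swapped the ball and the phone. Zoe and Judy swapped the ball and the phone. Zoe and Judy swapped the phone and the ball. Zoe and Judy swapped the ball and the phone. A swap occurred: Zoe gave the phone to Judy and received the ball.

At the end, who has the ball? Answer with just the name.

Answer: Zoe

Derivation:
Tracking all object holders:
Start: phone:Judy, ball:Alice
Event 1 (give ball: Alice -> Zoe). State: phone:Judy, ball:Zoe
Event 2 (swap ball<->phone: now ball:Judy, phone:Zoe). State: phone:Zoe, ball:Judy
Event 3 (swap ball<->phone: now ball:Zoe, phone:Judy). State: phone:Judy, ball:Zoe
Event 4 (swap ball<->phone: now ball:Judy, phone:Zoe). State: phone:Zoe, ball:Judy
Event 5 (swap phone<->ball: now phone:Judy, ball:Zoe). State: phone:Judy, ball:Zoe
Event 6 (swap ball<->phone: now ball:Judy, phone:Zoe). State: phone:Zoe, ball:Judy
Event 7 (swap phone<->ball: now phone:Judy, ball:Zoe). State: phone:Judy, ball:Zoe

Final state: phone:Judy, ball:Zoe
The ball is held by Zoe.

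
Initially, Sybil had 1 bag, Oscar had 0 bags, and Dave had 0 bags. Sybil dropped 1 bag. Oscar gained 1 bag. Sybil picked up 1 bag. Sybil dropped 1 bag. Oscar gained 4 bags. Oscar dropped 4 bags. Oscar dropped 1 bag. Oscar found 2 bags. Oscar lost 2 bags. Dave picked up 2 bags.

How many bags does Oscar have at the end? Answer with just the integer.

Tracking counts step by step:
Start: Sybil=1, Oscar=0, Dave=0
Event 1 (Sybil -1): Sybil: 1 -> 0. State: Sybil=0, Oscar=0, Dave=0
Event 2 (Oscar +1): Oscar: 0 -> 1. State: Sybil=0, Oscar=1, Dave=0
Event 3 (Sybil +1): Sybil: 0 -> 1. State: Sybil=1, Oscar=1, Dave=0
Event 4 (Sybil -1): Sybil: 1 -> 0. State: Sybil=0, Oscar=1, Dave=0
Event 5 (Oscar +4): Oscar: 1 -> 5. State: Sybil=0, Oscar=5, Dave=0
Event 6 (Oscar -4): Oscar: 5 -> 1. State: Sybil=0, Oscar=1, Dave=0
Event 7 (Oscar -1): Oscar: 1 -> 0. State: Sybil=0, Oscar=0, Dave=0
Event 8 (Oscar +2): Oscar: 0 -> 2. State: Sybil=0, Oscar=2, Dave=0
Event 9 (Oscar -2): Oscar: 2 -> 0. State: Sybil=0, Oscar=0, Dave=0
Event 10 (Dave +2): Dave: 0 -> 2. State: Sybil=0, Oscar=0, Dave=2

Oscar's final count: 0

Answer: 0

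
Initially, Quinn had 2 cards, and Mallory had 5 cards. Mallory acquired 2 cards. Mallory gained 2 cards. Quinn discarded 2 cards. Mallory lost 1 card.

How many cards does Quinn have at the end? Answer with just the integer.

Answer: 0

Derivation:
Tracking counts step by step:
Start: Quinn=2, Mallory=5
Event 1 (Mallory +2): Mallory: 5 -> 7. State: Quinn=2, Mallory=7
Event 2 (Mallory +2): Mallory: 7 -> 9. State: Quinn=2, Mallory=9
Event 3 (Quinn -2): Quinn: 2 -> 0. State: Quinn=0, Mallory=9
Event 4 (Mallory -1): Mallory: 9 -> 8. State: Quinn=0, Mallory=8

Quinn's final count: 0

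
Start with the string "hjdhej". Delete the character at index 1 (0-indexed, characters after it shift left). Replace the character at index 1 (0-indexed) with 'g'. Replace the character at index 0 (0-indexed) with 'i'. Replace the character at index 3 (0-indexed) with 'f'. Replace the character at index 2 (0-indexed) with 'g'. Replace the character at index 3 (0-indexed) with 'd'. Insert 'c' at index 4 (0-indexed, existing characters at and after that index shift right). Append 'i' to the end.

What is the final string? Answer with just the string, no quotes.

Answer: iggdcji

Derivation:
Applying each edit step by step:
Start: "hjdhej"
Op 1 (delete idx 1 = 'j'): "hjdhej" -> "hdhej"
Op 2 (replace idx 1: 'd' -> 'g'): "hdhej" -> "hghej"
Op 3 (replace idx 0: 'h' -> 'i'): "hghej" -> "ighej"
Op 4 (replace idx 3: 'e' -> 'f'): "ighej" -> "ighfj"
Op 5 (replace idx 2: 'h' -> 'g'): "ighfj" -> "iggfj"
Op 6 (replace idx 3: 'f' -> 'd'): "iggfj" -> "iggdj"
Op 7 (insert 'c' at idx 4): "iggdj" -> "iggdcj"
Op 8 (append 'i'): "iggdcj" -> "iggdcji"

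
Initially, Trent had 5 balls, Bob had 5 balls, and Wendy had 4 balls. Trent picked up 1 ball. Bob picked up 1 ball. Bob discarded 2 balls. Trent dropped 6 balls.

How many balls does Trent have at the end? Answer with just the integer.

Tracking counts step by step:
Start: Trent=5, Bob=5, Wendy=4
Event 1 (Trent +1): Trent: 5 -> 6. State: Trent=6, Bob=5, Wendy=4
Event 2 (Bob +1): Bob: 5 -> 6. State: Trent=6, Bob=6, Wendy=4
Event 3 (Bob -2): Bob: 6 -> 4. State: Trent=6, Bob=4, Wendy=4
Event 4 (Trent -6): Trent: 6 -> 0. State: Trent=0, Bob=4, Wendy=4

Trent's final count: 0

Answer: 0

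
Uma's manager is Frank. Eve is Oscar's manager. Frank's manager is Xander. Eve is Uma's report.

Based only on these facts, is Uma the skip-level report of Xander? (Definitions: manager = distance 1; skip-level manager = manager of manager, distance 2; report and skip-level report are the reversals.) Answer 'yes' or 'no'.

Answer: yes

Derivation:
Reconstructing the manager chain from the given facts:
  Xander -> Frank -> Uma -> Eve -> Oscar
(each arrow means 'manager of the next')
Positions in the chain (0 = top):
  position of Xander: 0
  position of Frank: 1
  position of Uma: 2
  position of Eve: 3
  position of Oscar: 4

Uma is at position 2, Xander is at position 0; signed distance (j - i) = -2.
'skip-level report' requires j - i = -2. Actual distance is -2, so the relation HOLDS.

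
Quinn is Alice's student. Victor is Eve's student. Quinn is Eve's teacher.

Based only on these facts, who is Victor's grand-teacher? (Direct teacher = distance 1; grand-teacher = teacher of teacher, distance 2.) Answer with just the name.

Reconstructing the teacher chain from the given facts:
  Alice -> Quinn -> Eve -> Victor
(each arrow means 'teacher of the next')
Positions in the chain (0 = top):
  position of Alice: 0
  position of Quinn: 1
  position of Eve: 2
  position of Victor: 3

Victor is at position 3; the grand-teacher is 2 steps up the chain, i.e. position 1: Quinn.

Answer: Quinn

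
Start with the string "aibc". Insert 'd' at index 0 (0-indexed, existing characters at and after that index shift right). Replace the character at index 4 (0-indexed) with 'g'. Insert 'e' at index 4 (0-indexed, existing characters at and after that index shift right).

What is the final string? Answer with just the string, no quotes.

Answer: daibeg

Derivation:
Applying each edit step by step:
Start: "aibc"
Op 1 (insert 'd' at idx 0): "aibc" -> "daibc"
Op 2 (replace idx 4: 'c' -> 'g'): "daibc" -> "daibg"
Op 3 (insert 'e' at idx 4): "daibg" -> "daibeg"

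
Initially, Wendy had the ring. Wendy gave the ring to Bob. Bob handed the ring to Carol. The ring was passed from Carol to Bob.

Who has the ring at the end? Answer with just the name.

Tracking the ring through each event:
Start: Wendy has the ring.
After event 1: Bob has the ring.
After event 2: Carol has the ring.
After event 3: Bob has the ring.

Answer: Bob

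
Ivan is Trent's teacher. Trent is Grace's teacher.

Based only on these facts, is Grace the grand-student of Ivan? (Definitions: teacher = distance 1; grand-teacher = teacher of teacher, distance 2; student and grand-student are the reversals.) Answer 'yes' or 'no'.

Answer: yes

Derivation:
Reconstructing the teacher chain from the given facts:
  Ivan -> Trent -> Grace
(each arrow means 'teacher of the next')
Positions in the chain (0 = top):
  position of Ivan: 0
  position of Trent: 1
  position of Grace: 2

Grace is at position 2, Ivan is at position 0; signed distance (j - i) = -2.
'grand-student' requires j - i = -2. Actual distance is -2, so the relation HOLDS.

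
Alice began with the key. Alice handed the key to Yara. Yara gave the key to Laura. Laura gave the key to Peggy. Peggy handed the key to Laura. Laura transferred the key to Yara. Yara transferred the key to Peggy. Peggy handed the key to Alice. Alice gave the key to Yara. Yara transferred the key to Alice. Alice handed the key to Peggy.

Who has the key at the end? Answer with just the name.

Answer: Peggy

Derivation:
Tracking the key through each event:
Start: Alice has the key.
After event 1: Yara has the key.
After event 2: Laura has the key.
After event 3: Peggy has the key.
After event 4: Laura has the key.
After event 5: Yara has the key.
After event 6: Peggy has the key.
After event 7: Alice has the key.
After event 8: Yara has the key.
After event 9: Alice has the key.
After event 10: Peggy has the key.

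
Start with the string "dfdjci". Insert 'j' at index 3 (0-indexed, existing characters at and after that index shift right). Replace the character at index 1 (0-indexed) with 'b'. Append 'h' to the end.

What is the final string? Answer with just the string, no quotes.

Answer: dbdjjcih

Derivation:
Applying each edit step by step:
Start: "dfdjci"
Op 1 (insert 'j' at idx 3): "dfdjci" -> "dfdjjci"
Op 2 (replace idx 1: 'f' -> 'b'): "dfdjjci" -> "dbdjjci"
Op 3 (append 'h'): "dbdjjci" -> "dbdjjcih"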